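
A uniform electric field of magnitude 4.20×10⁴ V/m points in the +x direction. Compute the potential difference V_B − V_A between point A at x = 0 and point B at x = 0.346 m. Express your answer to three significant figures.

-1.45×10⁴ V

In a uniform field, potential decreases in the direction of E: V_B − V_A = −E·Δx.
V_B − V_A = −(4.20×10⁴ V/m)(0.346 m) = -1.45×10⁴ V.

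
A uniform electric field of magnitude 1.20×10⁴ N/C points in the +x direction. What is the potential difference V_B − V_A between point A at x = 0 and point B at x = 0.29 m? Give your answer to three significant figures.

-3480 V

In a uniform field, potential decreases in the direction of E: V_B − V_A = −E·Δx.
V_B − V_A = −(1.20×10⁴ V/m)(0.290 m) = -3480 V.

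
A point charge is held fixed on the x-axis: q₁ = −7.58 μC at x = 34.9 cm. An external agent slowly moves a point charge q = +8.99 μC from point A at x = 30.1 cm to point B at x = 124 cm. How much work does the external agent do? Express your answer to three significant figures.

12.1 J

For quasistatic motion the external work equals the change in potential energy: W_ext = qΔV = q(V_B − V_A).
At A: distance to the source charge is 0.0480 m; V_A = kq₁/r = -1.42×10⁶ V.
At B: distance to the source charge is 0.891 m; V_B = kq₁/r = -7.65×10⁴ V.
ΔV = V_B − V_A = 1.34×10⁶ V.
W_ext = qΔV = (8.99×10⁻⁶ C)(1.34×10⁶ V) = 12.1 J.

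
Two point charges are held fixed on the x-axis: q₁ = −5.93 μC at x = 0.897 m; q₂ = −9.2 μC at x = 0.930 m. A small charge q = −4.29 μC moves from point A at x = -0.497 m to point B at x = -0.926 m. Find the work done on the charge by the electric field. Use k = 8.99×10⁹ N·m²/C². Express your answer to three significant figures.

0.0961 J

The work done by the electric force is W_field = −ΔU = −q(V_B − V_A) = q(V_A − V_B).
At A: distances to the source charges are 1.39 m, 1.43 m; V_A = Σ kqᵢ/rᵢ = -9.62×10⁴ V.
At B: distances to the source charges are 1.82 m, 1.86 m; V_B = Σ kqᵢ/rᵢ = -7.38×10⁴ V.
ΔV = V_B − V_A = 2.24×10⁴ V.
W_field = −qΔV = −(-4.29×10⁻⁶ C)(2.24×10⁴ V) = 0.0961 J.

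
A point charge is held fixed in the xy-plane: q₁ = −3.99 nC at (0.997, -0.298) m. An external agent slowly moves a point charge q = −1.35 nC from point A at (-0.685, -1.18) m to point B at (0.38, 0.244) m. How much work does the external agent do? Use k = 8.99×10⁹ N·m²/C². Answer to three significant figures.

3.35×10⁻⁸ J

For quasistatic motion the external work equals the change in potential energy: W_ext = qΔV = q(V_B − V_A).
At A: distance to the source charge is 1.90 m; V_A = kq₁/r = -18.9 V.
At B: distance to the source charge is 0.821 m; V_B = kq₁/r = -43.7 V.
ΔV = V_B − V_A = -24.8 V.
W_ext = qΔV = (-1.35×10⁻⁹ C)(-24.8 V) = 3.35×10⁻⁸ J.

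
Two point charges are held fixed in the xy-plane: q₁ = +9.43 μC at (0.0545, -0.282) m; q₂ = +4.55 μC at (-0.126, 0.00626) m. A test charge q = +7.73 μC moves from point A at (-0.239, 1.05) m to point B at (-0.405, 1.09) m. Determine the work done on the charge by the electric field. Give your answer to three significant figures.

0.0462 J

The work done by the electric force is W_field = −ΔU = −q(V_B − V_A) = q(V_A − V_B).
At A: distances to the source charges are 1.36 m, 1.05 m; V_A = Σ kqᵢ/rᵢ = 1.01×10⁵ V.
At B: distances to the source charges are 1.45 m, 1.12 m; V_B = Σ kqᵢ/rᵢ = 9.51×10⁴ V.
ΔV = V_B − V_A = -5970 V.
W_field = −qΔV = −(7.73×10⁻⁶ C)(-5970 V) = 0.0462 J.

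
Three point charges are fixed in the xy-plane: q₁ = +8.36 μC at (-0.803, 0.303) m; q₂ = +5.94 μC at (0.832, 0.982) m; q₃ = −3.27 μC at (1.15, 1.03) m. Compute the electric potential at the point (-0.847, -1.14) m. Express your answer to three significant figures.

Electric potential is a scalar, so the contributions from each charge add algebraically: V = Σ kqᵢ/rᵢ.
Distances from the field point to each charge: r₁ = 1.44 m, r₂ = 2.71 m, r₃ = 2.95 m.
V = k[(8.36×10⁻⁶)/(1.44) + (5.94×10⁻⁶)/(2.71) + (-3.27×10⁻⁶)/(2.95)] = 6.18×10⁴ V.

6.18×10⁴ V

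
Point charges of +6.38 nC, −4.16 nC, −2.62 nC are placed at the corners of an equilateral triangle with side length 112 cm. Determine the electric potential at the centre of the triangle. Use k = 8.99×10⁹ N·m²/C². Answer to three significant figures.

The total potential is the scalar sum of each charge's contribution, V = Σ kqᵢ/rᵢ.
The distance from each vertex to the centroid is a/√3 = 0.647 m.
V = k[(6.38×10⁻⁹)/(0.647) + (-4.16×10⁻⁹)/(0.647) + (-2.62×10⁻⁹)/(0.647)] = -5.56 V.

-5.56 V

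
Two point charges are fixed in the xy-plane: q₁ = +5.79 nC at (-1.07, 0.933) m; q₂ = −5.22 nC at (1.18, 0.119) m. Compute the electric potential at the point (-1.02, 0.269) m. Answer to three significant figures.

56.9 V

Electric potential is a scalar, so the contributions from each charge add algebraically: V = Σ kqᵢ/rᵢ.
Distances from the field point to each charge: r₁ = 0.666 m, r₂ = 2.21 m.
V = k[(5.79×10⁻⁹)/(0.666) + (-5.22×10⁻⁹)/(2.21)] = 56.9 V.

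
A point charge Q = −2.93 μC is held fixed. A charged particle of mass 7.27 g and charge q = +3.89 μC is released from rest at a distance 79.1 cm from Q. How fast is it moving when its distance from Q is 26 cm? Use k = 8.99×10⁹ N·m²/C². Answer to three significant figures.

8.53 m/s

Only the electrostatic force acts, so mechanical energy is conserved: ½mv² = U₁ − U₂ = kQq(1/r₁ − 1/r₂).
U₁ − U₂ = (8.99×10⁹ N·m²/C²)(-2.93×10⁻⁶ C)(3.89×10⁻⁶ C)(1/0.791 − 1/0.260) = 0.265 J.
v = √(2·0.265/7.27×10⁻³) = 8.53 m/s.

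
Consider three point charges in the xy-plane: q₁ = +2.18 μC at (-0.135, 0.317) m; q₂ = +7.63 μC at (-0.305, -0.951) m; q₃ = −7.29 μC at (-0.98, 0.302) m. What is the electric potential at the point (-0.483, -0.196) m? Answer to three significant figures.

2.69×10⁴ V

The total potential is the scalar sum of each charge's contribution, V = Σ kqᵢ/rᵢ.
Distances from the field point to each charge: r₁ = 0.620 m, r₂ = 0.776 m, r₃ = 0.704 m.
V = k[(2.18×10⁻⁶)/(0.620) + (7.63×10⁻⁶)/(0.776) + (-7.29×10⁻⁶)/(0.704)] = 2.69×10⁴ V.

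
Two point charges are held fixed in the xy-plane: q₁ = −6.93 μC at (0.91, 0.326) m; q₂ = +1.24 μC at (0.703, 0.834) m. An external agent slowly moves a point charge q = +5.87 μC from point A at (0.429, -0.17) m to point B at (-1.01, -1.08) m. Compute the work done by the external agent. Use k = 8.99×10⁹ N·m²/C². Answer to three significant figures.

0.338 J

For quasistatic motion the external work equals the change in potential energy: W_ext = qΔV = q(V_B − V_A).
At A: distances to the source charges are 0.691 m, 1.04 m; V_A = Σ kqᵢ/rᵢ = -7.95×10⁴ V.
At B: distances to the source charges are 2.38 m, 2.57 m; V_B = Σ kqᵢ/rᵢ = -2.18×10⁴ V.
ΔV = V_B − V_A = 5.76×10⁴ V.
W_ext = qΔV = (5.87×10⁻⁶ C)(5.76×10⁴ V) = 0.338 J.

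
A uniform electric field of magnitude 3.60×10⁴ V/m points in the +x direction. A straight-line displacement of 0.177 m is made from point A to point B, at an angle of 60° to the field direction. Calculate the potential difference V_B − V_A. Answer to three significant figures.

Only the component of displacement along E changes the potential: ΔV = −E·d·cosθ.
ΔV = −(3.60×10⁴ V/m)(0.177 m)cos60° = -3190 V.

-3190 V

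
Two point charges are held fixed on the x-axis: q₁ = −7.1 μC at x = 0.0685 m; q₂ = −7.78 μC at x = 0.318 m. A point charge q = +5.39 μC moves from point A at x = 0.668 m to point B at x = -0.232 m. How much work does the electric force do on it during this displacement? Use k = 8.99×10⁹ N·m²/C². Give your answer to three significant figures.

0.179 J

The work done by the electric force is W_field = −ΔU = −q(V_B − V_A) = q(V_A − V_B).
At A: distances to the source charges are 0.600 m, 0.350 m; V_A = Σ kqᵢ/rᵢ = -3.06×10⁵ V.
At B: distances to the source charges are 0.300 m, 0.550 m; V_B = Σ kqᵢ/rᵢ = -3.40×10⁵ V.
ΔV = V_B − V_A = -3.33×10⁴ V.
W_field = −qΔV = −(5.39×10⁻⁶ C)(-3.33×10⁴ V) = 0.179 J.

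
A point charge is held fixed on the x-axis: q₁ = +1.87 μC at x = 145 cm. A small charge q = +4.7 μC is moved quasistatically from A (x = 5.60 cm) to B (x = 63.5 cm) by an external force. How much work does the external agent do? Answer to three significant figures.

For quasistatic motion the external work equals the change in potential energy: W_ext = qΔV = q(V_B − V_A).
At A: distance to the source charge is 1.39 m; V_A = kq₁/r = 1.21×10⁴ V.
At B: distance to the source charge is 0.815 m; V_B = kq₁/r = 2.06×10⁴ V.
ΔV = V_B − V_A = 8570 V.
W_ext = qΔV = (4.70×10⁻⁶ C)(8570 V) = 0.0403 J.

0.0403 J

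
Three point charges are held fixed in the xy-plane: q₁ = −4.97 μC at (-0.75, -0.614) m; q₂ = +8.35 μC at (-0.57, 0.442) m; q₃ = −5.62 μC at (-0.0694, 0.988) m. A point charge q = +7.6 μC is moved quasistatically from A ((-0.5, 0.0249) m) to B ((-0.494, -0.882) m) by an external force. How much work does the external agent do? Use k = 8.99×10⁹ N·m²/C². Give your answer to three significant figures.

-1.18 J

For quasistatic motion the external work equals the change in potential energy: W_ext = qΔV = q(V_B − V_A).
At A: distances to the source charges are 0.686 m, 0.423 m, 1.05 m; V_A = Σ kqᵢ/rᵢ = 6.45×10⁴ V.
At B: distances to the source charges are 0.371 m, 1.33 m, 1.92 m; V_B = Σ kqᵢ/rᵢ = -9.03×10⁴ V.
ΔV = V_B − V_A = -1.55×10⁵ V.
W_ext = qΔV = (7.60×10⁻⁶ C)(-1.55×10⁵ V) = -1.18 J.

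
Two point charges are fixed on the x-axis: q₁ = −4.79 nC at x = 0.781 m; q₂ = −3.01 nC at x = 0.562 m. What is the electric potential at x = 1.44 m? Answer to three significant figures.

The total potential is the scalar sum of each charge's contribution, V = Σ kqᵢ/rᵢ.
Distances from the field point to each charge: r₁ = 0.659 m, r₂ = 0.878 m.
V = k[(-4.79×10⁻⁹)/(0.659) + (-3.01×10⁻⁹)/(0.878)] = -96.2 V.

-96.2 V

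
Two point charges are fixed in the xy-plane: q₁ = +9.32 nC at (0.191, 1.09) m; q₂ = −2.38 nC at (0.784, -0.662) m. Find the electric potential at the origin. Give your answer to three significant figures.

54.9 V

Electric potential is a scalar, so the contributions from each charge add algebraically: V = Σ kqᵢ/rᵢ.
Distances from the field point to each charge: r₁ = 1.11 m, r₂ = 1.03 m.
V = k[(9.32×10⁻⁹)/(1.11) + (-2.38×10⁻⁹)/(1.03)] = 54.9 V.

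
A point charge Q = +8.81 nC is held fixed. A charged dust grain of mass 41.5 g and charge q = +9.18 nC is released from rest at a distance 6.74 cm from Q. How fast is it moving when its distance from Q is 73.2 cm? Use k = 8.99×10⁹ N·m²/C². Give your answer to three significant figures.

Only the electrostatic force acts, so mechanical energy is conserved: ½mv² = U₁ − U₂ = kQq(1/r₁ − 1/r₂).
U₁ − U₂ = (8.99×10⁹ N·m²/C²)(8.81×10⁻⁹ C)(9.18×10⁻⁹ C)(1/0.0674 − 1/0.732) = 9.79×10⁻⁶ J.
v = √(2·9.79×10⁻⁶/0.0415) = 0.0217 m/s.

0.0217 m/s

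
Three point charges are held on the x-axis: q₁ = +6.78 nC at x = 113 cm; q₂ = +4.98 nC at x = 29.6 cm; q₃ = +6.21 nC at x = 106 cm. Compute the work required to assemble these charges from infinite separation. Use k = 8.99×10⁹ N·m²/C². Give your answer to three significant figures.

6.14×10⁻⁶ J

The assembly work is the sum of pairwise potential energies, U = Σ_{i<j} kqᵢqⱼ/rᵢⱼ.
Pair separations: r₁₂ = 0.834 m, r₁₃ = 0.0700 m, r₂₃ = 0.764 m.
U = (3.64×10⁻⁷) + (5.41×10⁻⁶) + (3.64×10⁻⁷) = 6.14×10⁻⁶ J.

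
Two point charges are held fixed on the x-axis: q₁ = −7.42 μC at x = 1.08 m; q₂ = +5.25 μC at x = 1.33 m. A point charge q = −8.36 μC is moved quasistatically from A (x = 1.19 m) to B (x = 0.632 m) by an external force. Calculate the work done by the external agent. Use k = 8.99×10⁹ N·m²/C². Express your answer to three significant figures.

-1.57 J

For quasistatic motion the external work equals the change in potential energy: W_ext = qΔV = q(V_B − V_A).
At A: distances to the source charges are 0.110 m, 0.140 m; V_A = Σ kqᵢ/rᵢ = -2.69×10⁵ V.
At B: distances to the source charges are 0.448 m, 0.698 m; V_B = Σ kqᵢ/rᵢ = -8.13×10⁴ V.
ΔV = V_B − V_A = 1.88×10⁵ V.
W_ext = qΔV = (-8.36×10⁻⁶ C)(1.88×10⁵ V) = -1.57 J.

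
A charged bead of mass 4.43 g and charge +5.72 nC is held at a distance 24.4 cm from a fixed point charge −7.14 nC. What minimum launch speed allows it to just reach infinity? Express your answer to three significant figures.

0.0261 m/s

To just escape, total mechanical energy must reach zero at infinity: ½mv²_min + U = 0, so ½mv²_min = −U = |kQq|/r.
|U| = |kQq|/r = (8.99×10⁹ N·m²/C²)(7.14×10⁻⁹)(5.72×10⁻⁹)/(0.244) = 1.50×10⁻⁶ J.
v_min = √(2|U|/m) = √(2·1.50×10⁻⁶/4.43×10⁻³) = 0.0261 m/s.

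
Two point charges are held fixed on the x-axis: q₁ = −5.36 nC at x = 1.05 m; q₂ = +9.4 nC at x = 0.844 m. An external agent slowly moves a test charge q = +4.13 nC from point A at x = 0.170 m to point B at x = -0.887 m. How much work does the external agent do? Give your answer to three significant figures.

For quasistatic motion the external work equals the change in potential energy: W_ext = qΔV = q(V_B − V_A).
At A: distances to the source charges are 0.880 m, 0.674 m; V_A = Σ kqᵢ/rᵢ = 70.6 V.
At B: distances to the source charges are 1.94 m, 1.73 m; V_B = Σ kqᵢ/rᵢ = 23.9 V.
ΔV = V_B − V_A = -46.7 V.
W_ext = qΔV = (4.13×10⁻⁹ C)(-46.7 V) = -1.93×10⁻⁷ J.

-1.93×10⁻⁷ J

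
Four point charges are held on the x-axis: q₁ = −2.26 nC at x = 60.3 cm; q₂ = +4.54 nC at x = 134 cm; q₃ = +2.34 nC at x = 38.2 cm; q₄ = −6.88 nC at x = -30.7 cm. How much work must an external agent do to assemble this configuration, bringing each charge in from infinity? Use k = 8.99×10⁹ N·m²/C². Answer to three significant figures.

The assembly work is the sum of pairwise potential energies, U = Σ_{i<j} kqᵢqⱼ/rᵢⱼ.
Pair separations: r₁₂ = 0.737 m, r₁₃ = 0.221 m, r₁₄ = 0.910 m, r₂₃ = 0.958 m, r₂₄ = 1.65 m, r₃₄ = 0.689 m.
Summing all 6 pair terms gives U = -4.68×10⁻⁷ J.

-4.68×10⁻⁷ J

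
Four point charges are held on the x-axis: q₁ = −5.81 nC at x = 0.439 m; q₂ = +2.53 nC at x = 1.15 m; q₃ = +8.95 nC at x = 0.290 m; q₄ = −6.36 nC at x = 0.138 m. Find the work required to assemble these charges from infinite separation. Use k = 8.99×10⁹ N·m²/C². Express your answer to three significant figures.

-5.49×10⁻⁶ J

The work to assemble the configuration equals its total potential energy, U = Σ kqᵢqⱼ/rᵢⱼ over all pairs.
Pair separations: r₁₂ = 0.711 m, r₁₃ = 0.149 m, r₁₄ = 0.301 m, r₂₃ = 0.860 m, r₂₄ = 1.01 m, r₃₄ = 0.152 m.
Summing all 6 pair terms gives U = -5.49×10⁻⁶ J.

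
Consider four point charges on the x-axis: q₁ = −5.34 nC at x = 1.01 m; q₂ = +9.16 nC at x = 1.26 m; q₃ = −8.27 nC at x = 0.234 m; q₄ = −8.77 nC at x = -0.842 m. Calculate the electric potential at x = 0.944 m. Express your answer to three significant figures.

-616 V

Electric potential is a scalar, so the contributions from each charge add algebraically: V = Σ kqᵢ/rᵢ.
Distances from the field point to each charge: r₁ = 0.0660 m, r₂ = 0.316 m, r₃ = 0.710 m, r₄ = 1.79 m.
V = k[(-5.34×10⁻⁹)/(0.0660) + (9.16×10⁻⁹)/(0.316) + (-8.27×10⁻⁹)/(0.710) + (-8.77×10⁻⁹)/(1.79)] = -616 V.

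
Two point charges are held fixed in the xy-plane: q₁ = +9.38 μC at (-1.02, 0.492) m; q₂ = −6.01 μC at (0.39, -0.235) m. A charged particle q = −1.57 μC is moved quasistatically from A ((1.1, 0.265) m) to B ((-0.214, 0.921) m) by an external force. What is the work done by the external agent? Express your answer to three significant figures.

-0.116 J

For quasistatic motion the external work equals the change in potential energy: W_ext = qΔV = q(V_B − V_A).
At A: distances to the source charges are 2.13 m, 0.868 m; V_A = Σ kqᵢ/rᵢ = -2.27×10⁴ V.
At B: distances to the source charges are 0.913 m, 1.30 m; V_B = Σ kqᵢ/rᵢ = 5.09×10⁴ V.
ΔV = V_B − V_A = 7.36×10⁴ V.
W_ext = qΔV = (-1.57×10⁻⁶ C)(7.36×10⁴ V) = -0.116 J.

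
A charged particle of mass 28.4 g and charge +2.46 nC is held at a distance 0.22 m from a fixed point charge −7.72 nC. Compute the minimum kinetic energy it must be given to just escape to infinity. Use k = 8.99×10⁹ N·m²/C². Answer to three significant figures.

To just escape, total mechanical energy must reach zero at infinity: ½mv²_min + U = 0, so ½mv²_min = −U = |kQq|/r.
|U| = |kQq|/r = (8.99×10⁹ N·m²/C²)(7.72×10⁻⁹)(2.46×10⁻⁹)/(0.220) = 7.76×10⁻⁷ J.

7.76×10⁻⁷ J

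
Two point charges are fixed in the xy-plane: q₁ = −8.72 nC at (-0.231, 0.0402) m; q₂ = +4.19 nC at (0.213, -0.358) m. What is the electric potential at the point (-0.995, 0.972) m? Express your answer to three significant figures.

Electric potential is a scalar, so the contributions from each charge add algebraically: V = Σ kqᵢ/rᵢ.
Distances from the field point to each charge: r₁ = 1.20 m, r₂ = 1.80 m.
V = k[(-8.72×10⁻⁹)/(1.20) + (4.19×10⁻⁹)/(1.80)] = -44.1 V.

-44.1 V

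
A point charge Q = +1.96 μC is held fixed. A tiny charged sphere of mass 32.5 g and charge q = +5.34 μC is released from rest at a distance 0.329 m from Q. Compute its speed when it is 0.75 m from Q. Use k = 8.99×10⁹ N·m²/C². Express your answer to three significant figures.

3.14 m/s

Only the electrostatic force acts, so mechanical energy is conserved: ½mv² = U₁ − U₂ = kQq(1/r₁ − 1/r₂).
U₁ − U₂ = (8.99×10⁹ N·m²/C²)(1.96×10⁻⁶ C)(5.34×10⁻⁶ C)(1/0.329 − 1/0.750) = 0.161 J.
v = √(2·0.161/0.0325) = 3.14 m/s.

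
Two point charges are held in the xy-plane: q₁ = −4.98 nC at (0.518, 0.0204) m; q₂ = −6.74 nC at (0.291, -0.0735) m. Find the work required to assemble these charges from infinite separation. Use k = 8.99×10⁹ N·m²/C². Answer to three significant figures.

1.23×10⁻⁶ J

The assembly work is the sum of pairwise potential energies, U = Σ_{i<j} kqᵢqⱼ/rᵢⱼ.
Pair separations: r₁₂ = 0.246 m.
U = (1.23×10⁻⁶) = 1.23×10⁻⁶ J.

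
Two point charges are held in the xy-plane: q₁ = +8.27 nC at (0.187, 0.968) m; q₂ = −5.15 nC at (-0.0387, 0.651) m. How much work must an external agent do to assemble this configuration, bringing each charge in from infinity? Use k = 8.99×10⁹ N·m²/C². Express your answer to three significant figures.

-9.84×10⁻⁷ J

The work to assemble the configuration equals its total potential energy, U = Σ kqᵢqⱼ/rᵢⱼ over all pairs.
Pair separations: r₁₂ = 0.389 m.
U = (-9.84×10⁻⁷) = -9.84×10⁻⁷ J.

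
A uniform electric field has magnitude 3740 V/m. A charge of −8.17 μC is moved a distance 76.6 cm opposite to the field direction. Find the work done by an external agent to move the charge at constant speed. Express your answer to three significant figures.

-0.0234 J

The potential change for a displacement 76.6 cm opposite to the field direction is ΔV = +Ed = 2860 V.
W_ext = qΔV = -0.0234 J.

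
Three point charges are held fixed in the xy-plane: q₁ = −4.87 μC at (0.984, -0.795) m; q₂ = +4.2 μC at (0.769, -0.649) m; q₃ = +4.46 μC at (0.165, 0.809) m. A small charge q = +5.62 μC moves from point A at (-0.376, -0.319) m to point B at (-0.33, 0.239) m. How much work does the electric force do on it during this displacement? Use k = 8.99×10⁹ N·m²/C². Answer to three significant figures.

-0.114 J

The work done by the electric force is W_field = −ΔU = −q(V_B − V_A) = q(V_A − V_B).
At A: distances to the source charges are 1.44 m, 1.19 m, 1.25 m; V_A = Σ kqᵢ/rᵢ = 3.34×10⁴ V.
At B: distances to the source charges are 1.67 m, 1.41 m, 0.755 m; V_B = Σ kqᵢ/rᵢ = 5.37×10⁴ V.
ΔV = V_B − V_A = 2.03×10⁴ V.
W_field = −qΔV = −(5.62×10⁻⁶ C)(2.03×10⁴ V) = -0.114 J.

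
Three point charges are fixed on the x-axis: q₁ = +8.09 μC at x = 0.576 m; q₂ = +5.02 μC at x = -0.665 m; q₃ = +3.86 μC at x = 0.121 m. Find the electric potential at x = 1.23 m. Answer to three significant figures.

1.66×10⁵ V

Electric potential is a scalar, so the contributions from each charge add algebraically: V = Σ kqᵢ/rᵢ.
Distances from the field point to each charge: r₁ = 0.654 m, r₂ = 1.90 m, r₃ = 1.11 m.
V = k[(8.09×10⁻⁶)/(0.654) + (5.02×10⁻⁶)/(1.90) + (3.86×10⁻⁶)/(1.11)] = 1.66×10⁵ V.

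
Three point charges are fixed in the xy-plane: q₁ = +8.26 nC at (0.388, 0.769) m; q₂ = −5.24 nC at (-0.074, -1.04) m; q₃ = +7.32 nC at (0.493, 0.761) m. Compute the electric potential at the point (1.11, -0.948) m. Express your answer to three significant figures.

36.4 V

Electric potential is a scalar, so the contributions from each charge add algebraically: V = Σ kqᵢ/rᵢ.
Distances from the field point to each charge: r₁ = 1.86 m, r₂ = 1.19 m, r₃ = 1.82 m.
V = k[(8.26×10⁻⁹)/(1.86) + (-5.24×10⁻⁹)/(1.19) + (7.32×10⁻⁹)/(1.82)] = 36.4 V.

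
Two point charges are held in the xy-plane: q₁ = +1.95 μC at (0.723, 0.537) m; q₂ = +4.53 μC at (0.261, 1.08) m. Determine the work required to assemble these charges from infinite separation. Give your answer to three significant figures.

0.111 J

The assembly work is the sum of pairwise potential energies, U = Σ_{i<j} kqᵢqⱼ/rᵢⱼ.
Pair separations: r₁₂ = 0.713 m.
U = (0.111) = 0.111 J.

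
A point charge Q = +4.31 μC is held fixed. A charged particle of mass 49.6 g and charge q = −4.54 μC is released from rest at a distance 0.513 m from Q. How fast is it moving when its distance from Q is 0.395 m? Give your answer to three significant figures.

Only the electrostatic force acts, so mechanical energy is conserved: ½mv² = U₁ − U₂ = kQq(1/r₁ − 1/r₂).
U₁ − U₂ = (8.99×10⁹ N·m²/C²)(4.31×10⁻⁶ C)(-4.54×10⁻⁶ C)(1/0.513 − 1/0.395) = 0.102 J.
v = √(2·0.102/0.0496) = 2.03 m/s.

2.03 m/s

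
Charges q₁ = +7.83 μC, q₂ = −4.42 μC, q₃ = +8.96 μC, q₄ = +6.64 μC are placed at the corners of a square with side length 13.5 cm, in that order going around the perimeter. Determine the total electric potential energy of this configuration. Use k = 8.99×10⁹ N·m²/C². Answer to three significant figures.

4.40 J

The assembly work is the sum of pairwise potential energies, U = Σ_{i<j} kqᵢqⱼ/rᵢⱼ.
The four side pairs have separation 0.135 m and the two diagonal pairs 0.191 m.
Summing all 6 pair terms gives U = 4.40 J.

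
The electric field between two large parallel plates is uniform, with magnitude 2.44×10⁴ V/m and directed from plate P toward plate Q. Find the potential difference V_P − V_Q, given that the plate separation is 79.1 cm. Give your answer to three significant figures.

In a uniform field, potential decreases in the direction of E: ΔV = −E·d for a displacement d parallel to E.
Going from Q to P is a displacement of 79.1 cm opposite to the field, so V_P − V_Q = +Ed = 1.93×10⁴ V.

1.93×10⁴ V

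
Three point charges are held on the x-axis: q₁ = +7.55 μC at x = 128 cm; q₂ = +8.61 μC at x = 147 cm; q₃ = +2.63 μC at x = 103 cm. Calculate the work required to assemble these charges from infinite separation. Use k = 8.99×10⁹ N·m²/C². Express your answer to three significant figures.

The assembly work is the sum of pairwise potential energies, U = Σ_{i<j} kqᵢqⱼ/rᵢⱼ.
Pair separations: r₁₂ = 0.190 m, r₁₃ = 0.250 m, r₂₃ = 0.440 m.
U = (3.08) + (0.714) + (0.463) = 4.25 J.

4.25 J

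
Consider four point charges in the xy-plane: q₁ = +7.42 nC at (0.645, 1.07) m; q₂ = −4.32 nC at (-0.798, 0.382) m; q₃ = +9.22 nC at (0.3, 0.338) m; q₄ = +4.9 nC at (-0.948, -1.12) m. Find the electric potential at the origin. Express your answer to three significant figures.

The total potential is the scalar sum of each charge's contribution, V = Σ kqᵢ/rᵢ.
Distances from the field point to each charge: r₁ = 1.25 m, r₂ = 0.885 m, r₃ = 0.452 m, r₄ = 1.47 m.
V = k[(7.42×10⁻⁹)/(1.25) + (-4.32×10⁻⁹)/(0.885) + (9.22×10⁻⁹)/(0.452) + (4.90×10⁻⁹)/(1.47)] = 223 V.

223 V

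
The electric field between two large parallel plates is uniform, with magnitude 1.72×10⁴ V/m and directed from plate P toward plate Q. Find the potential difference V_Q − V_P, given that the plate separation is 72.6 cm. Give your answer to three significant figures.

In a uniform field, potential decreases in the direction of E: ΔV = −E·d for a displacement d parallel to E.
Going from P to Q is a displacement of 72.6 cm along the field, so V_Q − V_P = −Ed = -1.25×10⁴ V.

-1.25×10⁴ V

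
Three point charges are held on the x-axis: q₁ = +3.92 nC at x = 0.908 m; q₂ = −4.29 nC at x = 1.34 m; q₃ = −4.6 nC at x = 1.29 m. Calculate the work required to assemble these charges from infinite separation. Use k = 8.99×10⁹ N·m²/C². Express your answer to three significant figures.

The work to assemble the configuration equals its total potential energy, U = Σ kqᵢqⱼ/rᵢⱼ over all pairs.
Pair separations: r₁₂ = 0.432 m, r₁₃ = 0.382 m, r₂₃ = 0.0500 m.
U = (-3.50×10⁻⁷) + (-4.24×10⁻⁷) + (3.55×10⁻⁶) = 2.77×10⁻⁶ J.

2.77×10⁻⁶ J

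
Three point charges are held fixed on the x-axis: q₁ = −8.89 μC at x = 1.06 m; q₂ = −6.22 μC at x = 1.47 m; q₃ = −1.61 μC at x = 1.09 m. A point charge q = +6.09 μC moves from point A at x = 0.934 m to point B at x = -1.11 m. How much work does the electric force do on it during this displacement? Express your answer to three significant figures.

-4.67 J

The work done by the electric force is W_field = −ΔU = −q(V_B − V_A) = q(V_A − V_B).
At A: distances to the source charges are 0.126 m, 0.536 m, 0.156 m; V_A = Σ kqᵢ/rᵢ = -8.31×10⁵ V.
At B: distances to the source charges are 2.17 m, 2.58 m, 2.20 m; V_B = Σ kqᵢ/rᵢ = -6.51×10⁴ V.
ΔV = V_B − V_A = 7.66×10⁵ V.
W_field = −qΔV = −(6.09×10⁻⁶ C)(7.66×10⁵ V) = -4.67 J.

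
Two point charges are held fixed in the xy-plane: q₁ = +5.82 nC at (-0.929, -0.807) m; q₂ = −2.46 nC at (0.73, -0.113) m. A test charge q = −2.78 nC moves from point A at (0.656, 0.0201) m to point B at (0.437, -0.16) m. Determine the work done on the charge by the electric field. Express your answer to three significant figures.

2.11×10⁻⁷ J

The work done by the electric force is W_field = −ΔU = −q(V_B − V_A) = q(V_A − V_B).
At A: distances to the source charges are 1.79 m, 0.152 m; V_A = Σ kqᵢ/rᵢ = -116 V.
At B: distances to the source charges are 1.51 m, 0.297 m; V_B = Σ kqᵢ/rᵢ = -39.9 V.
ΔV = V_B − V_A = 76.0 V.
W_field = −qΔV = −(-2.78×10⁻⁹ C)(76.0 V) = 2.11×10⁻⁷ J.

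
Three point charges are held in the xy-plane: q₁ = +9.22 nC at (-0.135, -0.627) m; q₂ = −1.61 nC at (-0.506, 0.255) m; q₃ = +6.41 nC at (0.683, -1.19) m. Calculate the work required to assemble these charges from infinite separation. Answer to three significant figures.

3.46×10⁻⁷ J

The work to assemble the configuration equals its total potential energy, U = Σ kqᵢqⱼ/rᵢⱼ over all pairs.
Pair separations: r₁₂ = 0.957 m, r₁₃ = 0.993 m, r₂₃ = 1.87 m.
U = (-1.39×10⁻⁷) + (5.35×10⁻⁷) + (-4.96×10⁻⁸) = 3.46×10⁻⁷ J.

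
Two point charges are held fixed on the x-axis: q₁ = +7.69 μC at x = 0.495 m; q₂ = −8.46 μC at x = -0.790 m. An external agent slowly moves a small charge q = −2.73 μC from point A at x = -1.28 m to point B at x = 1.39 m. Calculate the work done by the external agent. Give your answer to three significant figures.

For quasistatic motion the external work equals the change in potential energy: W_ext = qΔV = q(V_B − V_A).
At A: distances to the source charges are 1.77 m, 0.490 m; V_A = Σ kqᵢ/rᵢ = -1.16×10⁵ V.
At B: distances to the source charges are 0.895 m, 2.18 m; V_B = Σ kqᵢ/rᵢ = 4.24×10⁴ V.
ΔV = V_B − V_A = 1.59×10⁵ V.
W_ext = qΔV = (-2.73×10⁻⁶ C)(1.59×10⁵ V) = -0.433 J.

-0.433 J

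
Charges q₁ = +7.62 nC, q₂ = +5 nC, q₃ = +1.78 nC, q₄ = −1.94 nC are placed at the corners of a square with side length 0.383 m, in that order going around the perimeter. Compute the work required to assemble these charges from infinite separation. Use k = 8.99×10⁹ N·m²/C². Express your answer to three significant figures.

7.39×10⁻⁷ J

The assembly work is the sum of pairwise potential energies, U = Σ_{i<j} kqᵢqⱼ/rᵢⱼ.
The four side pairs have separation 0.383 m and the two diagonal pairs 0.542 m.
Summing all 6 pair terms gives U = 7.39×10⁻⁷ J.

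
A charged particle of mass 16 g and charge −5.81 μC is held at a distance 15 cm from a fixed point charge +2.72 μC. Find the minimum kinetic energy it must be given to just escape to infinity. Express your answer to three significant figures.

To just escape, total mechanical energy must reach zero at infinity: ½mv²_min + U = 0, so ½mv²_min = −U = |kQq|/r.
|U| = |kQq|/r = (8.99×10⁹ N·m²/C²)(2.72×10⁻⁶)(5.81×10⁻⁶)/(0.150) = 0.947 J.

0.947 J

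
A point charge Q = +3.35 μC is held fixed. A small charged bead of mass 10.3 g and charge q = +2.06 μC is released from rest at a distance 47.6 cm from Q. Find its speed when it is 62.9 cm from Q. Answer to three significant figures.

Only the electrostatic force acts, so mechanical energy is conserved: ½mv² = U₁ − U₂ = kQq(1/r₁ − 1/r₂).
U₁ − U₂ = (8.99×10⁹ N·m²/C²)(3.35×10⁻⁶ C)(2.06×10⁻⁶ C)(1/0.476 − 1/0.629) = 0.0317 J.
v = √(2·0.0317/0.0103) = 2.48 m/s.

2.48 m/s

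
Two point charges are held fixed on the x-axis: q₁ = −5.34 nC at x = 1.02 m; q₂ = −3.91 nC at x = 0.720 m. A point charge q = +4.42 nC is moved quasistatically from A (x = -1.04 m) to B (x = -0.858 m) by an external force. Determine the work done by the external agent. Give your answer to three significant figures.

For quasistatic motion the external work equals the change in potential energy: W_ext = qΔV = q(V_B − V_A).
At A: distances to the source charges are 2.06 m, 1.76 m; V_A = Σ kqᵢ/rᵢ = -43.3 V.
At B: distances to the source charges are 1.88 m, 1.58 m; V_B = Σ kqᵢ/rᵢ = -47.8 V.
ΔV = V_B − V_A = -4.56 V.
W_ext = qΔV = (4.42×10⁻⁹ C)(-4.56 V) = -2.02×10⁻⁸ J.

-2.02×10⁻⁸ J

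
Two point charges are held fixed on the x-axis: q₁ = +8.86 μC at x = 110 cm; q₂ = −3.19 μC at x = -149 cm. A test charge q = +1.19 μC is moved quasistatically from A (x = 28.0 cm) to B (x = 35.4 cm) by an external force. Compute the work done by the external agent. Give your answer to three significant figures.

0.0122 J

For quasistatic motion the external work equals the change in potential energy: W_ext = qΔV = q(V_B − V_A).
At A: distances to the source charges are 0.820 m, 1.77 m; V_A = Σ kqᵢ/rᵢ = 8.09×10⁴ V.
At B: distances to the source charges are 0.746 m, 1.84 m; V_B = Σ kqᵢ/rᵢ = 9.12×10⁴ V.
ΔV = V_B − V_A = 1.03×10⁴ V.
W_ext = qΔV = (1.19×10⁻⁶ C)(1.03×10⁴ V) = 0.0122 J.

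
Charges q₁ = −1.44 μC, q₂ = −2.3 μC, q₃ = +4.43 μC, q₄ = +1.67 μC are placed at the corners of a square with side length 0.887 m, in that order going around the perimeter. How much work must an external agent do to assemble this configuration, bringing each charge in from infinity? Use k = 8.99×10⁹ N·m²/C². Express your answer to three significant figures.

The work to assemble the configuration equals its total potential energy, U = Σ kqᵢqⱼ/rᵢⱼ over all pairs.
The four side pairs have separation 0.887 m and the two diagonal pairs 1.25 m.
Summing all 6 pair terms gives U = -0.0923 J.

-0.0923 J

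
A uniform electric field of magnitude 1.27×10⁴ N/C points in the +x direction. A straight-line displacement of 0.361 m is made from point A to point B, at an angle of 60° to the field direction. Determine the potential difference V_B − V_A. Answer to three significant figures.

-2290 V

Only the component of displacement along E changes the potential: ΔV = −E·d·cosθ.
ΔV = −(1.27×10⁴ V/m)(0.361 m)cos60° = -2290 V.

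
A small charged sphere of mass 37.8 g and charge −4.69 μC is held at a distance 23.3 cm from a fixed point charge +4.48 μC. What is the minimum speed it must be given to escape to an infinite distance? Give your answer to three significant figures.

6.55 m/s

To just escape, total mechanical energy must reach zero at infinity: ½mv²_min + U = 0, so ½mv²_min = −U = |kQq|/r.
|U| = |kQq|/r = (8.99×10⁹ N·m²/C²)(4.48×10⁻⁶)(4.69×10⁻⁶)/(0.233) = 0.811 J.
v_min = √(2|U|/m) = √(2·0.811/0.0378) = 6.55 m/s.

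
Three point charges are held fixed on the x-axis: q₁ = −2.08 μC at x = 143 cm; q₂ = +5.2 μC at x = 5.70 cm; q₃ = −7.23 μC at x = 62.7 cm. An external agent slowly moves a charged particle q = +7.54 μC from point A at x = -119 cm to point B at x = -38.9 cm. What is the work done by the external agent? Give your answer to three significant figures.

0.271 J

For quasistatic motion the external work equals the change in potential energy: W_ext = qΔV = q(V_B − V_A).
At A: distances to the source charges are 2.62 m, 1.25 m, 1.82 m; V_A = Σ kqᵢ/rᵢ = -5420 V.
At B: distances to the source charges are 1.82 m, 0.446 m, 1.02 m; V_B = Σ kqᵢ/rᵢ = 3.06×10⁴ V.
ΔV = V_B − V_A = 3.60×10⁴ V.
W_ext = qΔV = (7.54×10⁻⁶ C)(3.60×10⁴ V) = 0.271 J.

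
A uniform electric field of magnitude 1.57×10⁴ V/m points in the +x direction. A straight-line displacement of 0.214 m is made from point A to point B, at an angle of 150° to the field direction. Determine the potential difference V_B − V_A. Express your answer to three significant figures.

2910 V

Only the component of displacement along E changes the potential: ΔV = −E·d·cosθ.
ΔV = −(1.57×10⁴ V/m)(0.214 m)cos150° = 2910 V.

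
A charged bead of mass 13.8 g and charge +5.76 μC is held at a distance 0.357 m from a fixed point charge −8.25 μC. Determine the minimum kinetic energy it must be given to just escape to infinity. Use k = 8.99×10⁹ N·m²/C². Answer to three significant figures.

1.20 J

To just escape, total mechanical energy must reach zero at infinity: ½mv²_min + U = 0, so ½mv²_min = −U = |kQq|/r.
|U| = |kQq|/r = (8.99×10⁹ N·m²/C²)(8.25×10⁻⁶)(5.76×10⁻⁶)/(0.357) = 1.20 J.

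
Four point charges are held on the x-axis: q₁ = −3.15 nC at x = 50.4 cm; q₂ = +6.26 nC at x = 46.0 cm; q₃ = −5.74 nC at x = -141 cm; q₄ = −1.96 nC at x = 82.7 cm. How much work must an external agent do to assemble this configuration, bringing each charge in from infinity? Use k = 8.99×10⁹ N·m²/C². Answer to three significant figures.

The work to assemble the configuration equals its total potential energy, U = Σ kqᵢqⱼ/rᵢⱼ over all pairs.
Pair separations: r₁₂ = 0.0440 m, r₁₃ = 1.91 m, r₁₄ = 0.323 m, r₂₃ = 1.87 m, r₂₄ = 0.367 m, r₃₄ = 2.24 m.
Summing all 6 pair terms gives U = -4.20×10⁻⁶ J.

-4.20×10⁻⁶ J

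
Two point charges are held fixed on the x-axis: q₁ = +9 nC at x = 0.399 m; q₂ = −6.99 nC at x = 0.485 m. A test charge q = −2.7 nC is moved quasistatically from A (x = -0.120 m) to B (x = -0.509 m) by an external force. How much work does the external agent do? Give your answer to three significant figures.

7.06×10⁻⁸ J

For quasistatic motion the external work equals the change in potential energy: W_ext = qΔV = q(V_B − V_A).
At A: distances to the source charges are 0.519 m, 0.605 m; V_A = Σ kqᵢ/rᵢ = 52.0 V.
At B: distances to the source charges are 0.908 m, 0.994 m; V_B = Σ kqᵢ/rᵢ = 25.9 V.
ΔV = V_B − V_A = -26.1 V.
W_ext = qΔV = (-2.70×10⁻⁹ C)(-26.1 V) = 7.06×10⁻⁸ J.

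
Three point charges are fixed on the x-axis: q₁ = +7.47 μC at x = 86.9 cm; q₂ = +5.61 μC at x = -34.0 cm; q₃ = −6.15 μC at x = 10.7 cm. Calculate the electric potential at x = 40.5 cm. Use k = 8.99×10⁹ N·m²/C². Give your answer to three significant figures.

Electric potential is a scalar, so the contributions from each charge add algebraically: V = Σ kqᵢ/rᵢ.
Distances from the field point to each charge: r₁ = 0.464 m, r₂ = 0.745 m, r₃ = 0.298 m.
V = k[(7.47×10⁻⁶)/(0.464) + (5.61×10⁻⁶)/(0.745) + (-6.15×10⁻⁶)/(0.298)] = 2.69×10⁴ V.

2.69×10⁴ V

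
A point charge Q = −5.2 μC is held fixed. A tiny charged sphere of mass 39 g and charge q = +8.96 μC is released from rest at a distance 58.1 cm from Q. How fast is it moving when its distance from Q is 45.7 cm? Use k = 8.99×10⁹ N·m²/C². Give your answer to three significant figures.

Only the electrostatic force acts, so mechanical energy is conserved: ½mv² = U₁ − U₂ = kQq(1/r₁ − 1/r₂).
U₁ − U₂ = (8.99×10⁹ N·m²/C²)(-5.20×10⁻⁶ C)(8.96×10⁻⁶ C)(1/0.581 − 1/0.457) = 0.196 J.
v = √(2·0.196/0.0390) = 3.17 m/s.

3.17 m/s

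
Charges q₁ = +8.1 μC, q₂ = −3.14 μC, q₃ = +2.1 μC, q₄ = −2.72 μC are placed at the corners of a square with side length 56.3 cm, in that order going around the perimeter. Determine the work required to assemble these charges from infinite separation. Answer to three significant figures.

-0.666 J

The assembly work is the sum of pairwise potential energies, U = Σ_{i<j} kqᵢqⱼ/rᵢⱼ.
The four side pairs have separation 0.563 m and the two diagonal pairs 0.796 m.
Summing all 6 pair terms gives U = -0.666 J.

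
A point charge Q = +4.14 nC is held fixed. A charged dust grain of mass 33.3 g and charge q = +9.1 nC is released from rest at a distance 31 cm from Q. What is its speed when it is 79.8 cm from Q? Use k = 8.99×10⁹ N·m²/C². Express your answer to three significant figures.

6.33×10⁻³ m/s

Only the electrostatic force acts, so mechanical energy is conserved: ½mv² = U₁ − U₂ = kQq(1/r₁ − 1/r₂).
U₁ − U₂ = (8.99×10⁹ N·m²/C²)(4.14×10⁻⁹ C)(9.10×10⁻⁹ C)(1/0.310 − 1/0.798) = 6.68×10⁻⁷ J.
v = √(2·6.68×10⁻⁷/0.0333) = 6.33×10⁻³ m/s.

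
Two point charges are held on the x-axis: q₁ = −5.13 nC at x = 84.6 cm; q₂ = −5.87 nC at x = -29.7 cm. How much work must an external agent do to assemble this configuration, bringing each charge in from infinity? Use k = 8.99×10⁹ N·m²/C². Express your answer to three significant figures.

The work to assemble the configuration equals its total potential energy, U = Σ kqᵢqⱼ/rᵢⱼ over all pairs.
Pair separations: r₁₂ = 1.14 m.
U = (2.37×10⁻⁷) = 2.37×10⁻⁷ J.

2.37×10⁻⁷ J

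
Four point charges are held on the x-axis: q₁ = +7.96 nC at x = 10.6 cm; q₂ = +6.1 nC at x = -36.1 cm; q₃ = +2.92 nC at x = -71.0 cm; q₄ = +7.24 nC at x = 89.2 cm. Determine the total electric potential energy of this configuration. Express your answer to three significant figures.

The work to assemble the configuration equals its total potential energy, U = Σ kqᵢqⱼ/rᵢⱼ over all pairs.
Pair separations: r₁₂ = 0.467 m, r₁₃ = 0.816 m, r₁₄ = 0.786 m, r₂₃ = 0.349 m, r₂₄ = 1.25 m, r₃₄ = 1.60 m.
Summing all 6 pair terms gives U = 2.74×10⁻⁶ J.

2.74×10⁻⁶ J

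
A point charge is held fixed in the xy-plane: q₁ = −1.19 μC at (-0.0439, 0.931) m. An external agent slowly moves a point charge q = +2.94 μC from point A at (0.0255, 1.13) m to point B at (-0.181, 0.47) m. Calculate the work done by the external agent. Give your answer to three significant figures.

0.0838 J

For quasistatic motion the external work equals the change in potential energy: W_ext = qΔV = q(V_B − V_A).
At A: distance to the source charge is 0.211 m; V_A = kq₁/r = -5.08×10⁴ V.
At B: distance to the source charge is 0.481 m; V_B = kq₁/r = -2.22×10⁴ V.
ΔV = V_B − V_A = 2.85×10⁴ V.
W_ext = qΔV = (2.94×10⁻⁶ C)(2.85×10⁴ V) = 0.0838 J.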